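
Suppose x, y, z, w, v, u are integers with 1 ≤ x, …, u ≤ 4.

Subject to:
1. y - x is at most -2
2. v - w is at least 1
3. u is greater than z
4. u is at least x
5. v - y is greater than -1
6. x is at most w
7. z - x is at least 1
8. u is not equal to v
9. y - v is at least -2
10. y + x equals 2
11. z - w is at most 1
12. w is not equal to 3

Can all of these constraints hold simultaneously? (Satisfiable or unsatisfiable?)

Constraints 1, 2, 7, 9, and 11 give y − v ≥ -2, v − w ≥ 1, w − z ≥ -1, z − x ≥ 1, x − y ≥ 2.
Adding all 5 inequalities: the left sides telescope to 0, and the right sides sum to (-2) + 1 + (-1) + 1 + 2 = 1. So 0 ≥ 1, which is false.

Unsatisfiable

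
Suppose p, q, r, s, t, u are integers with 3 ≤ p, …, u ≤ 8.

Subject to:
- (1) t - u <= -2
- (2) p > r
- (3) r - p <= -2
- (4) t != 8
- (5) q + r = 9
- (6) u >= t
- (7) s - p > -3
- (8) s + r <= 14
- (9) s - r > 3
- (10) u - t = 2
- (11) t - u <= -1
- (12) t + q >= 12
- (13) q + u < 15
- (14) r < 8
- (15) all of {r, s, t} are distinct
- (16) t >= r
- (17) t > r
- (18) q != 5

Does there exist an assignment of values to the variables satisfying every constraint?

Setting (p, q, r, s, t, u) = (8, 6, 3, 8, 6, 8) satisfies everything: constraint 1: t - u = -2; constraint 3: r - p = -5; constraint 5: q + r = 9, and the others follow.

Satisfiable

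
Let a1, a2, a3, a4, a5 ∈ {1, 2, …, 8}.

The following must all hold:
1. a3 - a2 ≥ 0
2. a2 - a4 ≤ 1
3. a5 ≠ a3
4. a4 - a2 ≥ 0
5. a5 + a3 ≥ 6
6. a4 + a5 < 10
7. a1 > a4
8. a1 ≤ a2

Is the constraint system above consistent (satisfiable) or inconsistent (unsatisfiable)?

Constraints 4, 7, and 8 give a1 ≤ a2, a2 ≤ a4, a4 < a1. Chaining: a1 ≤ a2 ≤ a4 < a1, which forces a1 < a1 — impossible.

Unsatisfiable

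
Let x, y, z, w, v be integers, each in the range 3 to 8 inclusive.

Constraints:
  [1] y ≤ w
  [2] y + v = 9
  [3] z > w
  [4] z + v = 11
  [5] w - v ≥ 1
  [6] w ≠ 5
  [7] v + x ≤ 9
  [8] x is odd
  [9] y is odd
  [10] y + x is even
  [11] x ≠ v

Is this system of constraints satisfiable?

Satisfiable

Try x = 5, y = 5, z = 7, w = 6, v = 4.
Check constraint 2: y + v = 9; constraint 4: z + v = 11. The remaining constraints are straightforward to verify.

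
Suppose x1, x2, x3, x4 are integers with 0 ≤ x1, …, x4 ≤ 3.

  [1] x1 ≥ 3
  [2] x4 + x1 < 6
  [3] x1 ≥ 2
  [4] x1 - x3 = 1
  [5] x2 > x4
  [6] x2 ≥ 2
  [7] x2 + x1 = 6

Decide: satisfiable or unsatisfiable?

Satisfiable

Take x1 = 3, x2 = 3, x3 = 2, x4 = 2. Then constraint 2: x4 + x1 = 5; constraint 4: x1 - x3 = 1; constraint 7: x2 + x1 = 6, and every other listed constraint is also met.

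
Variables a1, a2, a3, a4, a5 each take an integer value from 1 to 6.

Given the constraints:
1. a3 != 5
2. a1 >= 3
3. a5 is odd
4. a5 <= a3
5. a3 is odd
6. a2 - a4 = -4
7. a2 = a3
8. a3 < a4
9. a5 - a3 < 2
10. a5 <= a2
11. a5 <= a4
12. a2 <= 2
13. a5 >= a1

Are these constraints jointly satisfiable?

Unsatisfiable

From constraints 2 and 13: a5 ≥ a1 and a1 ≥ 3, so a5 ≥ 3. From constraints 10 and 12: a5 ≤ a2 and a2 ≤ 2, so a5 ≤ 2. But 2 < 3, so no value of a5 works.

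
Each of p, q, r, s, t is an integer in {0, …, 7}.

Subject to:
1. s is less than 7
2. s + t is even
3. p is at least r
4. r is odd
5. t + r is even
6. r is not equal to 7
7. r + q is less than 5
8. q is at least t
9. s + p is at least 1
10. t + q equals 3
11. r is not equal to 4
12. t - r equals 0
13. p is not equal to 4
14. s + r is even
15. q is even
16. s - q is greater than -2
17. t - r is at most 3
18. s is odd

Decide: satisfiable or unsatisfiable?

Satisfiable

The assignment p = 3, q = 2, r = 1, s = 1, t = 1 works:
  constraint 7 holds since r + q = 3.
  constraint 9 holds since s + p = 4.
  constraint 10 holds since t + q = 3.
The rest check out directly.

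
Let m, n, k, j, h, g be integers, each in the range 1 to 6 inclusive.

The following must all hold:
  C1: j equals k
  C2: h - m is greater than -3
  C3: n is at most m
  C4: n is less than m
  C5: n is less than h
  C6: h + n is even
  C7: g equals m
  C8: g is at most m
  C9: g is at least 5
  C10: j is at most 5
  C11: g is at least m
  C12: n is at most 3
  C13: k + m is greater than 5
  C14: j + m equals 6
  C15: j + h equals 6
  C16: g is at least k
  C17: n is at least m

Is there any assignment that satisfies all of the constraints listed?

Unsatisfiable

From constraints 8 and 9: m ≥ g and g ≥ 5, so m ≥ 5. From constraints 12 and 17: m ≤ n and n ≤ 3, so m ≤ 3. But 3 < 5, so no value of m works.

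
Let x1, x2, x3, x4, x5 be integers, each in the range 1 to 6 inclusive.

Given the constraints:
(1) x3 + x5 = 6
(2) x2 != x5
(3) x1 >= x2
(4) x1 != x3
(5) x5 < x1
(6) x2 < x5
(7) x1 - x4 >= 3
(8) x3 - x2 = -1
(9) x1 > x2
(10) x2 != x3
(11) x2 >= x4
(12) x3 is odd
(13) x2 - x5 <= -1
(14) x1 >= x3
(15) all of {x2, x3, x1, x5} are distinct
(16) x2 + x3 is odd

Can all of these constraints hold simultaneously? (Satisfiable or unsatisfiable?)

Satisfiable

Setting (x1, x2, x3, x4, x5) = (6, 2, 1, 1, 5) satisfies everything: constraint 1: x3 + x5 = 6; constraint 7: x1 - x4 = 5, and the others follow.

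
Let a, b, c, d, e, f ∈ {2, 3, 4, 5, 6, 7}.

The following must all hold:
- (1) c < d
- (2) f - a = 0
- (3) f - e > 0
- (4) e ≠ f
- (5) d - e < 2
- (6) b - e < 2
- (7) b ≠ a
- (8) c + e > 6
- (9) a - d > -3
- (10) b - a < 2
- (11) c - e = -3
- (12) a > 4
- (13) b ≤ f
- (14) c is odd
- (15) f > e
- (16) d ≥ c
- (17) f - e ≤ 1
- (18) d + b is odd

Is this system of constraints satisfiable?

Setting (a, b, c, d, e, f) = (7, 6, 3, 7, 6, 7) satisfies everything: constraint 2: f - a = 0; constraint 3: f - e = 1, and the others follow.

Satisfiable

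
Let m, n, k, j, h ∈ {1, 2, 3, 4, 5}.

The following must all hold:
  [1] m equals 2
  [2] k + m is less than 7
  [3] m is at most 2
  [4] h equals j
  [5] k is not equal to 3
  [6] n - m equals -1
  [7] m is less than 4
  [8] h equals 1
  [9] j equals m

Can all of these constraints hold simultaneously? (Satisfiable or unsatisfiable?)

Unsatisfiable

Constraint 8 fixes h = 1 and constraint 1 fixes m = 2. Constraints 4 and 9 give h = j = m, so h = m. But 1 ≠ 2 — contradiction.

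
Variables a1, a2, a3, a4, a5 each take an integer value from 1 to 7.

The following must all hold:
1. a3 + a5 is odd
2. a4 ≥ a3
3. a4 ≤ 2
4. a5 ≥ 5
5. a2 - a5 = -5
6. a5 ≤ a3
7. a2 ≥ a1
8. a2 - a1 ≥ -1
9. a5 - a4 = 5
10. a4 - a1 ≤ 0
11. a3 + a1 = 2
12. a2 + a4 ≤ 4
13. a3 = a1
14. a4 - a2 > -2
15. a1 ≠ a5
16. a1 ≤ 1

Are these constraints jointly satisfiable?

From constraints 4 and 6: a3 ≥ a5 and a5 ≥ 5, so a3 ≥ 5. From constraints 2 and 3: a3 ≤ a4 and a4 ≤ 2, so a3 ≤ 2. But 2 < 5, so no value of a3 works.

Unsatisfiable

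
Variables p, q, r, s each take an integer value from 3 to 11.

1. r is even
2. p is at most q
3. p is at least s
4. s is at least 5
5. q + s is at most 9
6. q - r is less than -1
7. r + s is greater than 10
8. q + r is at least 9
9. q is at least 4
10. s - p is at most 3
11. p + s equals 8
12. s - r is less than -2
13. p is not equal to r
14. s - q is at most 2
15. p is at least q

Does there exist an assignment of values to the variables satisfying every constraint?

Unsatisfiable

From constraints 9 and 15: p ≥ q ≥ 4. From constraint 4: s ≥ 5. Hence p + s ≥ 9. But constraint 11 requires p + s = 8, and 8 < 9. Contradiction.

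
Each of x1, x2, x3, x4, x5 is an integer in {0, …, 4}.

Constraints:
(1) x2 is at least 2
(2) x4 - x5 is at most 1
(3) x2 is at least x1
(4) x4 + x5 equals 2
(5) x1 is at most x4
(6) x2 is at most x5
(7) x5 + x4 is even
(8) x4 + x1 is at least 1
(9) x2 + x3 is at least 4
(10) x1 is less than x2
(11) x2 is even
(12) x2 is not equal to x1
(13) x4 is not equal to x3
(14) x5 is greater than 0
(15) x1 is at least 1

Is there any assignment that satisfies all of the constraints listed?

Unsatisfiable

From constraints 5 and 15: x4 ≥ x1 ≥ 1. From constraints 1 and 6: x5 ≥ x2 ≥ 2. Hence x4 + x5 ≥ 3. But constraint 4 requires x4 + x5 = 2, and 2 < 3. Contradiction.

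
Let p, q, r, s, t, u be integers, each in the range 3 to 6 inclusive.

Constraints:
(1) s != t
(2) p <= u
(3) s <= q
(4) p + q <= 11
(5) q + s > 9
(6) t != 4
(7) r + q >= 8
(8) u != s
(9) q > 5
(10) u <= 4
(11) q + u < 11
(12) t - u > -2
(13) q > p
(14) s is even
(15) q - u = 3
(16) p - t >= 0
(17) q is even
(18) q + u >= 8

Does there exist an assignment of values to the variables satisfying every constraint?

Satisfiable

Try p = 3, q = 6, r = 3, s = 4, t = 3, u = 3.
Check constraint 4: p + q = 9; constraint 5: q + s = 10. The remaining constraints are straightforward to verify.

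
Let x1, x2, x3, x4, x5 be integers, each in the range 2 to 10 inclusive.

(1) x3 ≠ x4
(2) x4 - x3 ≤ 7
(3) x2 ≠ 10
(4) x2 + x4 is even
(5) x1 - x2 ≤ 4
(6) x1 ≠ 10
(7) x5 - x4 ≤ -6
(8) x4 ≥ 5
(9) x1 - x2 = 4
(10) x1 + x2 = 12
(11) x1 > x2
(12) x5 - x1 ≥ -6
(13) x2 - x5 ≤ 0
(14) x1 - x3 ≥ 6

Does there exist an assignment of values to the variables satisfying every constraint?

Constraints 2, 5, 7, 13, and 14 give x1 − x3 ≥ 6, x3 − x4 ≥ -7, x4 − x5 ≥ 6, x5 − x2 ≥ 0, x2 − x1 ≥ -4.
Adding all 5 inequalities: the left sides telescope to 0, and the right sides sum to 6 + (-7) + 6 + 0 + (-4) = 1. So 0 ≥ 1, which is false.

Unsatisfiable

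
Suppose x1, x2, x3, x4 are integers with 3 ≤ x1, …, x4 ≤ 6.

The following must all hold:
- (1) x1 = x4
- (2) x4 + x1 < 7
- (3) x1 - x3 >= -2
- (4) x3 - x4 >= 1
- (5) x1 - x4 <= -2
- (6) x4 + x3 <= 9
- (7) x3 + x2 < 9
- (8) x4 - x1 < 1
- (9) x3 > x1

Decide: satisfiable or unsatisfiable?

Unsatisfiable

Constraints 3, 4, and 5 give x1 − x3 ≥ -2, x3 − x4 ≥ 1, x4 − x1 ≥ 2.
Adding all 3 inequalities: the left sides telescope to 0, and the right sides sum to (-2) + 1 + 2 = 1. So 0 ≥ 1, which is false.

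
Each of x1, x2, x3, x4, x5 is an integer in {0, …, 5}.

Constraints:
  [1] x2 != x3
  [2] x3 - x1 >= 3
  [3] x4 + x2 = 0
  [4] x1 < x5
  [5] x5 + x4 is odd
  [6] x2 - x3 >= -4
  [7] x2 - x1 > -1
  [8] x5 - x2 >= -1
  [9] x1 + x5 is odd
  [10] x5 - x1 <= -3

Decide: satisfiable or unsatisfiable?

Constraints 2, 6, 8, and 10 give x2 − x3 ≥ -4, x3 − x1 ≥ 3, x1 − x5 ≥ 3, x5 − x2 ≥ -1.
Adding all 4 inequalities: the left sides telescope to 0, and the right sides sum to (-4) + 3 + 3 + (-1) = 1. So 0 ≥ 1, which is false.

Unsatisfiable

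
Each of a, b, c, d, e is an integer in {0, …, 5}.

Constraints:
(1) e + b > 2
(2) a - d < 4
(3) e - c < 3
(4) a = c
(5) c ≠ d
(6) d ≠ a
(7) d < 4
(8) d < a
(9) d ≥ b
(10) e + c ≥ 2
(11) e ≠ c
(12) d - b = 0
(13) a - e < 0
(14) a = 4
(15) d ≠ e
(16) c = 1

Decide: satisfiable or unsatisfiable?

Constraint 14 fixes a = 4 and constraint 16 fixes c = 1, but constraint 4 requires a = c. Since 4 ≠ 1, contradiction.

Unsatisfiable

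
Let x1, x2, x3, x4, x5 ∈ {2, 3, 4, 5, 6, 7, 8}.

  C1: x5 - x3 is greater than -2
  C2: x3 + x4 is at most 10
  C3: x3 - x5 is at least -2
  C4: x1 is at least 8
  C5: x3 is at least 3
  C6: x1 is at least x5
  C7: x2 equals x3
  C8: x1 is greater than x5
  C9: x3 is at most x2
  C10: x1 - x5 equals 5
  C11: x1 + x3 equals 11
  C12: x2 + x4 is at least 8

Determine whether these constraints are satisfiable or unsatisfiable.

Satisfiable

Take x1 = 8, x2 = 3, x3 = 3, x4 = 5, x5 = 3. Then constraint 1: x5 - x3 = 0; constraint 2: x3 + x4 = 8, and every other listed constraint is also met.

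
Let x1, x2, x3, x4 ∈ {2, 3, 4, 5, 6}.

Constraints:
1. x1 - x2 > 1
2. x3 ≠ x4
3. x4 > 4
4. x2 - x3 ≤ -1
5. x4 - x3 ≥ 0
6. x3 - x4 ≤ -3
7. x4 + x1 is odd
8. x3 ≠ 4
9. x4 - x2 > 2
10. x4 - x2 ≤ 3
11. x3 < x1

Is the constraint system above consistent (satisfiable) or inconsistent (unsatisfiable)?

Unsatisfiable

Constraints 4, 6, and 10 give x2 − x4 ≥ -3, x4 − x3 ≥ 3, x3 − x2 ≥ 1.
Adding all 3 inequalities: the left sides telescope to 0, and the right sides sum to (-3) + 3 + 1 = 1. So 0 ≥ 1, which is false.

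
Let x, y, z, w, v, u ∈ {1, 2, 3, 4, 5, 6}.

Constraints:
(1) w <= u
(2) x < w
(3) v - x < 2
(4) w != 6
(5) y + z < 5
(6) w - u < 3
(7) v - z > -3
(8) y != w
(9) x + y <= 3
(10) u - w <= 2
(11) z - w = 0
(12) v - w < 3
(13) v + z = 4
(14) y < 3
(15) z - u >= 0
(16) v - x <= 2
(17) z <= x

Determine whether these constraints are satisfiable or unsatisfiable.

Unsatisfiable

Constraints 1, 2, 15, and 17 give w ≤ u, u ≤ z, z ≤ x, x < w. Chaining: w ≤ u ≤ z ≤ x < w, which forces w < w — impossible.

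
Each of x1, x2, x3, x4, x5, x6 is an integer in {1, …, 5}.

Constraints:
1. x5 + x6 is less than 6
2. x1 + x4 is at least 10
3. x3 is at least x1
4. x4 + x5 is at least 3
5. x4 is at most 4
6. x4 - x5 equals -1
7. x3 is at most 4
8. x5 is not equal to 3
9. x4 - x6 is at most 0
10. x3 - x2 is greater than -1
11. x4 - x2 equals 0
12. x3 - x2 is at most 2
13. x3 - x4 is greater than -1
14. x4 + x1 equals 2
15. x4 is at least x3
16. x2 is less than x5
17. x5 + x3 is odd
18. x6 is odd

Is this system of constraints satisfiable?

From constraints 3 and 7: x1 ≤ x3 ≤ 4. From constraint 5: x4 ≤ 4. Hence x1 + x4 ≤ 8. But constraint 2 requires x1 + x4 ≥ 10, and 10 > 8. Contradiction.

Unsatisfiable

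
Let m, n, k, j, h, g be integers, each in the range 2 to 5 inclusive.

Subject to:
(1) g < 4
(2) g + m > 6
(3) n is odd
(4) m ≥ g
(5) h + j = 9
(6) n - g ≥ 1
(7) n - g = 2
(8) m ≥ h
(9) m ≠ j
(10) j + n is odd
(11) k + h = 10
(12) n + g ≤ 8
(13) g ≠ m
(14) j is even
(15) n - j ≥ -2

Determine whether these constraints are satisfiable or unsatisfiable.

One satisfying assignment is m = 5, n = 5, k = 5, j = 4, h = 5, g = 3.
For the less obvious constraints — constraint 2: g + m = 8; constraint 5: h + j = 9 — and the others hold by inspection.

Satisfiable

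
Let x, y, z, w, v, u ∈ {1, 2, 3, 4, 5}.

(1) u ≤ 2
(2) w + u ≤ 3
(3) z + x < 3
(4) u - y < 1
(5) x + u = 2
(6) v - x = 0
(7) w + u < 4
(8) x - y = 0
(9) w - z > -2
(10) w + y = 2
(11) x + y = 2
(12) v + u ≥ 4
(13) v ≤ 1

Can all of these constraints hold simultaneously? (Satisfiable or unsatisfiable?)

From constraint 13: v ≤ 1. From constraint 1: u ≤ 2. Hence v + u ≤ 3. But constraint 12 requires v + u ≥ 4, and 4 > 3. Contradiction.

Unsatisfiable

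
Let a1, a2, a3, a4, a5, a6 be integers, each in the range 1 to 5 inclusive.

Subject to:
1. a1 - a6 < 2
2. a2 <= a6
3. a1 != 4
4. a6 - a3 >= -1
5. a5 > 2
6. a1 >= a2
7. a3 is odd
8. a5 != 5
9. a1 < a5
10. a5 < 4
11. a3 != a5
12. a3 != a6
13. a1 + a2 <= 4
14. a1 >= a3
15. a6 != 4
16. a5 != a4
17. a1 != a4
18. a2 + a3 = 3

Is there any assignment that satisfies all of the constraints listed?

Satisfiable

One satisfying assignment is a1 = 2, a2 = 2, a3 = 1, a4 = 5, a5 = 3, a6 = 3.
For the less obvious constraints — constraint 1: a1 - a6 = -1; constraint 4: a6 - a3 = 2 — and the others hold by inspection.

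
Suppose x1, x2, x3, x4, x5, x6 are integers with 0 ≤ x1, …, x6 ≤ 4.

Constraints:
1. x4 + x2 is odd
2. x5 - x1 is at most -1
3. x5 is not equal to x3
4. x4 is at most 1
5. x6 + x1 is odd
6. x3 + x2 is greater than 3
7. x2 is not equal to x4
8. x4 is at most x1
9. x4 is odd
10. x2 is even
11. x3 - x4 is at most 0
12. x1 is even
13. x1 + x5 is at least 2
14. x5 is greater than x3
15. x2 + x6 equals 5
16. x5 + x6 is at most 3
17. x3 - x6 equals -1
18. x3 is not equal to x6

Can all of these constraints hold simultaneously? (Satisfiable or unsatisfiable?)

The assignment x1 = 4, x2 = 4, x3 = 0, x4 = 1, x5 = 1, x6 = 1 works:
  constraint 2 holds since x5 - x1 = -3.
  constraint 6 holds since x3 + x2 = 4.
The rest check out directly.

Satisfiable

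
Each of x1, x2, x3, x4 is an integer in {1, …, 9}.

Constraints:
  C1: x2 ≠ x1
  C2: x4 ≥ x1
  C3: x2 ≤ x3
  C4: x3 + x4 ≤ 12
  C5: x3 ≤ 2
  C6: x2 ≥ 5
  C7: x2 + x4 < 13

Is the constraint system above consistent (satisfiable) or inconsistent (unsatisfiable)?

Unsatisfiable

From constraint 6: x2 ≥ 5. From constraints 3 and 5: x2 ≤ x3 and x3 ≤ 2, so x2 ≤ 2. But 2 < 5, so no value of x2 works.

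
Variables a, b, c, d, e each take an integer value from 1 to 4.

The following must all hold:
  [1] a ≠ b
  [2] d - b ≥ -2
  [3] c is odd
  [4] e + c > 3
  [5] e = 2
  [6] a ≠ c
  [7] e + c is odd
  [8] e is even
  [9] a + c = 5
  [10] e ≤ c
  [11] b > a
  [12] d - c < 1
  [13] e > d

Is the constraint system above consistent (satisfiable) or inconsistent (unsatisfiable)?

Satisfiable

Setting (a, b, c, d, e) = (2, 3, 3, 1, 2) satisfies everything: constraint 2: d - b = -2; constraint 4: e + c = 5; constraint 9: a + c = 5, and the others follow.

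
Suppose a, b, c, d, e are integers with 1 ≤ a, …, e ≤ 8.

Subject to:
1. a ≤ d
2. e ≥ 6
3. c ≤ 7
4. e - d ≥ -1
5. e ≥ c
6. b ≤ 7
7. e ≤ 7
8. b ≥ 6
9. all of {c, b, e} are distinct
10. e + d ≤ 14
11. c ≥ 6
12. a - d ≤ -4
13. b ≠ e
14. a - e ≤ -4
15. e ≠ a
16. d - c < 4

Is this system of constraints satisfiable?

Constraints 2, 3, 6, 7, 8, and 11 confine each of c, b, e to the 2 values {6, 7}.
Constraint 9 requires all 3 of them to be distinct, but only 2 values are available — impossible by the pigeonhole principle.

Unsatisfiable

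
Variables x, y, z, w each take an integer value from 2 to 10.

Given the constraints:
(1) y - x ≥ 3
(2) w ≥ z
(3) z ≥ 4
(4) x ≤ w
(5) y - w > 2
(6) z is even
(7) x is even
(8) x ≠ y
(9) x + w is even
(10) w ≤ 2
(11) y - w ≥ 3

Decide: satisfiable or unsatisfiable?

Unsatisfiable

From constraints 2 and 3: w ≥ z and z ≥ 4, so w ≥ 4. From constraint 10: w ≤ 2. But 2 < 4, so no value of w works.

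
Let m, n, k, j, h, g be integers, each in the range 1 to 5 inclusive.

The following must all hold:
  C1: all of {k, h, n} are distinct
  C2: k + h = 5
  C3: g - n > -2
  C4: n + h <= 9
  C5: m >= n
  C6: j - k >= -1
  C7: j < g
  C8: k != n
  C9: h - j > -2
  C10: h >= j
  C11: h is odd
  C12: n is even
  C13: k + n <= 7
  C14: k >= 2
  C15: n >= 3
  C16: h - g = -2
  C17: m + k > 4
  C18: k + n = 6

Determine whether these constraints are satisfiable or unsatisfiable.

Satisfiable

Setting (m, n, k, j, h, g) = (5, 4, 2, 3, 3, 5) satisfies everything: constraint 2: k + h = 5; constraint 3: g - n = 1, and the others follow.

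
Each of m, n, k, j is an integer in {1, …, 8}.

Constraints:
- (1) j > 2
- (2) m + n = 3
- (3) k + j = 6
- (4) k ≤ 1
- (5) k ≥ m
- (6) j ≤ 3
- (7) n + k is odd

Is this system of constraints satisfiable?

Unsatisfiable

From constraint 4: k ≤ 1. From constraint 6: j ≤ 3. Hence k + j ≤ 4. But constraint 3 requires k + j = 6, and 6 > 4. Contradiction.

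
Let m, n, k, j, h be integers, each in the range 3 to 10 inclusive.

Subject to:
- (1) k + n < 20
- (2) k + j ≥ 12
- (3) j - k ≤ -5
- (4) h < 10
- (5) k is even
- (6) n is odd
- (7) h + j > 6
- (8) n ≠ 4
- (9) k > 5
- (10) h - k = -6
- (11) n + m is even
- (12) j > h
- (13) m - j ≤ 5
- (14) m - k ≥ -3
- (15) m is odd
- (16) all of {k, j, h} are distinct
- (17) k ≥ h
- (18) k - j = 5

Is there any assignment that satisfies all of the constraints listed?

Satisfiable

Setting (m, n, k, j, h) = (7, 7, 10, 5, 4) satisfies everything: constraint 1: k + n = 17; constraint 2: k + j = 15; constraint 3: j - k = -5, and the others follow.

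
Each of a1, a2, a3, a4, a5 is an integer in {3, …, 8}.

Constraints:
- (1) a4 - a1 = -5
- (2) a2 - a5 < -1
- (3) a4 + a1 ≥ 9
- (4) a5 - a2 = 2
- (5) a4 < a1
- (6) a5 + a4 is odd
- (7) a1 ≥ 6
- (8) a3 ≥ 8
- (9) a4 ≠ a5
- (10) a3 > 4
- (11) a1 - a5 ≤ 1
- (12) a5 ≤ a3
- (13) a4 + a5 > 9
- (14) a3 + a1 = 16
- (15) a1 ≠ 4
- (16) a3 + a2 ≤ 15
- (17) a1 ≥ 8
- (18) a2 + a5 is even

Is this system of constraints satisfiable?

One satisfying assignment is a1 = 8, a2 = 6, a3 = 8, a4 = 3, a5 = 8.
For the less obvious constraints — constraint 1: a4 - a1 = -5; constraint 2: a2 - a5 = -2 — and the others hold by inspection.

Satisfiable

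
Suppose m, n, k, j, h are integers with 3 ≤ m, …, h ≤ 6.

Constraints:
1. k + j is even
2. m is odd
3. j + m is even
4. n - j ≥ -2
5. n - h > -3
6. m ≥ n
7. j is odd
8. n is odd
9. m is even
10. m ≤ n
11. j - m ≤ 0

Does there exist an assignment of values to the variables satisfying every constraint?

Constraint 7 makes j odd and constraint 9 makes m even, so j + m must be odd. Constraint 3 says j + m is even — contradiction.

Unsatisfiable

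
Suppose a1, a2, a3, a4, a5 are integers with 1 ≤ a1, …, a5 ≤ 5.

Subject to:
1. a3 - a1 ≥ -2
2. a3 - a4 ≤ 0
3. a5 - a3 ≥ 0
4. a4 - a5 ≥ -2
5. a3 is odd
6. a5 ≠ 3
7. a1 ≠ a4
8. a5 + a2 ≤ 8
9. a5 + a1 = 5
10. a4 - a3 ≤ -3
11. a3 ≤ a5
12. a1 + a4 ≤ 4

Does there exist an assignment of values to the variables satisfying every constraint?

Constraints 3, 4, and 10 give a4 − a5 ≥ -2, a5 − a3 ≥ 0, a3 − a4 ≥ 3.
Adding all 3 inequalities: the left sides telescope to 0, and the right sides sum to (-2) + 0 + 3 = 1. So 0 ≥ 1, which is false.

Unsatisfiable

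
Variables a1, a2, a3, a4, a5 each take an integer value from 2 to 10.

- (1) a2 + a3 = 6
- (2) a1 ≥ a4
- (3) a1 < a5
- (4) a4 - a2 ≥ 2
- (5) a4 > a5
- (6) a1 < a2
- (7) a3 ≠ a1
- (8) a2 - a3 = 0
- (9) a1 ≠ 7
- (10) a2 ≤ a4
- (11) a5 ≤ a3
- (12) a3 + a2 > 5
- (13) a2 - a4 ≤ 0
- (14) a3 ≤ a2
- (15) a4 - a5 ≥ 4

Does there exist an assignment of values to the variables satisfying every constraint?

Constraints 2, 3, 11, 13, and 14 give a2 ≤ a4, a4 ≤ a1, a1 < a5, a5 ≤ a3, a3 ≤ a2. Chaining: a2 ≤ a4 ≤ a1 < a5 ≤ a3 ≤ a2, which forces a2 < a2 — impossible.

Unsatisfiable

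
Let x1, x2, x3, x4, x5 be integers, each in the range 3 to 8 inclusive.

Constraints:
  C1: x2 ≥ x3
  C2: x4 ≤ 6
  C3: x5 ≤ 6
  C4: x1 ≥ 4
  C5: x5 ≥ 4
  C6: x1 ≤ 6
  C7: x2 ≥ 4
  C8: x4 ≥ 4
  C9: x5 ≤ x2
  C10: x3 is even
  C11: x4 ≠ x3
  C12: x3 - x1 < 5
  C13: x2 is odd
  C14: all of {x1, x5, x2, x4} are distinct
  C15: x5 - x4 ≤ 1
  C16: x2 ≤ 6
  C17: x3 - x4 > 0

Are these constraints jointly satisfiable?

Unsatisfiable

Constraints 2, 3, 4, 5, 6, 7, 8, and 16 confine each of x1, x5, x2, x4 to the 3 values {4, …, 6}.
Constraint 14 requires all 4 of them to be distinct, but only 3 values are available — impossible by the pigeonhole principle.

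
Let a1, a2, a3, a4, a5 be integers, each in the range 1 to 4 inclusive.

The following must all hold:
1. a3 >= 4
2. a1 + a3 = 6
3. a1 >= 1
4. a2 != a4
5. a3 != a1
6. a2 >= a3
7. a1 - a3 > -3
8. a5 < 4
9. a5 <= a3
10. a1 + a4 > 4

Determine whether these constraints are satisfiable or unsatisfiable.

Try a1 = 2, a2 = 4, a3 = 4, a4 = 3, a5 = 2.
Check constraint 2: a1 + a3 = 6; constraint 7: a1 - a3 = -2; constraint 10: a1 + a4 = 5. The remaining constraints are straightforward to verify.

Satisfiable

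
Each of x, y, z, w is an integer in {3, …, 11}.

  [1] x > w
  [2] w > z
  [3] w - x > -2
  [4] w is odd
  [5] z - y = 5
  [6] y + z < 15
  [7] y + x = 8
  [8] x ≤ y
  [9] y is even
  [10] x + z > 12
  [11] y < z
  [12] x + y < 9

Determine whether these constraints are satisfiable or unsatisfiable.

Unsatisfiable

Constraints 1, 2, 8, and 11 give x ≤ y, y < z, z < w, w < x. Chaining: x ≤ y < z < w < x, which forces x < x — impossible.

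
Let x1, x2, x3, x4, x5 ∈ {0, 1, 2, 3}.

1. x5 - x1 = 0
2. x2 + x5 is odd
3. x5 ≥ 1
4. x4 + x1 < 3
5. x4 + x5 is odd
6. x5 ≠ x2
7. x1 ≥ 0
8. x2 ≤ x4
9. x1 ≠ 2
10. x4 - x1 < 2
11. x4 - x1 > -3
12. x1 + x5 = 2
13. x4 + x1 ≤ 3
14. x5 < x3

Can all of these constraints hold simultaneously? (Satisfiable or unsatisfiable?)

The assignment x1 = 1, x2 = 0, x3 = 3, x4 = 0, x5 = 1 works:
  constraint 1 holds since x5 - x1 = 0.
  constraint 4 holds since x4 + x1 = 1.
  constraint 10 holds since x4 - x1 = -1.
The rest check out directly.

Satisfiable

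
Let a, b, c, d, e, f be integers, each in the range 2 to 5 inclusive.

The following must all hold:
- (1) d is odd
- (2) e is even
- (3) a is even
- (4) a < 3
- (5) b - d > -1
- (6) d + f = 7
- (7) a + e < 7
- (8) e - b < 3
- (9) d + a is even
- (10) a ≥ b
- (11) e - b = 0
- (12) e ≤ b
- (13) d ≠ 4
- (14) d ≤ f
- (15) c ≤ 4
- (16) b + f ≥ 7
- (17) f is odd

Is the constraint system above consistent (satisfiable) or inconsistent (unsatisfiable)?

Unsatisfiable

Constraint 1 makes d odd and constraint 3 makes a even, so d + a must be odd. Constraint 9 says d + a is even — contradiction.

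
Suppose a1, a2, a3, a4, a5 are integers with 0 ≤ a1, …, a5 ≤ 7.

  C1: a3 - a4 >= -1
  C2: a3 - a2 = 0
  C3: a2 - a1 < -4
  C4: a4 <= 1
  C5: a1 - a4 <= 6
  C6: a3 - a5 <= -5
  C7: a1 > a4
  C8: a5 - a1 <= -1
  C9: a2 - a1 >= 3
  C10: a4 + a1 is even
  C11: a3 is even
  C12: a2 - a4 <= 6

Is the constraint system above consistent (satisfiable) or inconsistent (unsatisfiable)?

Constraints 1, 6, 8, 9, and 12 give a4 − a2 ≥ -6, a2 − a1 ≥ 3, a1 − a5 ≥ 1, a5 − a3 ≥ 5, a3 − a4 ≥ -1.
Adding all 5 inequalities: the left sides telescope to 0, and the right sides sum to (-6) + 3 + 1 + 5 + (-1) = 2. So 0 ≥ 2, which is false.

Unsatisfiable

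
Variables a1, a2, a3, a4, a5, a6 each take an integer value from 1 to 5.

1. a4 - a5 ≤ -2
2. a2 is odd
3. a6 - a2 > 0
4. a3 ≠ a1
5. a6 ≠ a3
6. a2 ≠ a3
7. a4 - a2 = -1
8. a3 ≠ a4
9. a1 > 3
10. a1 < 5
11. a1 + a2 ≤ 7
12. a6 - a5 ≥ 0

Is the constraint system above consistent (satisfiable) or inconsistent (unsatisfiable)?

Satisfiable

Take a1 = 4, a2 = 3, a3 = 1, a4 = 2, a5 = 5, a6 = 5. Then constraint 1: a4 - a5 = -3; constraint 3: a6 - a2 = 2; constraint 7: a4 - a2 = -1, and every other listed constraint is also met.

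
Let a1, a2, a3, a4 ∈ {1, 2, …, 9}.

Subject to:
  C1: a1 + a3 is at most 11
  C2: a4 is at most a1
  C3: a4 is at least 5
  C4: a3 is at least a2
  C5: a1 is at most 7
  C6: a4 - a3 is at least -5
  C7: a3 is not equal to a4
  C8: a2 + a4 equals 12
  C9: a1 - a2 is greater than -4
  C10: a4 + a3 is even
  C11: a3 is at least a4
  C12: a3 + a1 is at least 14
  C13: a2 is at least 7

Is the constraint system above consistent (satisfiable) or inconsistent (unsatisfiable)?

Unsatisfiable

From constraints 2 and 3: a1 ≥ a4 ≥ 5. From constraints 4 and 13: a3 ≥ a2 ≥ 7. Hence a1 + a3 ≥ 12. But constraint 1 requires a1 + a3 ≤ 11, and 11 < 12. Contradiction.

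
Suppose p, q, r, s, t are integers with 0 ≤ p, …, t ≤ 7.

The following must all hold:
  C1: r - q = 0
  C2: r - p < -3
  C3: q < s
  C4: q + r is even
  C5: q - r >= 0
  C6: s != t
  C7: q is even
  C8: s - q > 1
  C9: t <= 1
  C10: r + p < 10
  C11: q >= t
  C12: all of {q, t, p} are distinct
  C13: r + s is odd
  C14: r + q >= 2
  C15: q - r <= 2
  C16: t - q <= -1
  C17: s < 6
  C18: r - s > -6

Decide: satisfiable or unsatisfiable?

Satisfiable

The assignment p = 7, q = 2, r = 2, s = 5, t = 1 works:
  constraint 1 holds since r - q = 0.
  constraint 2 holds since r - p = -5.
The rest check out directly.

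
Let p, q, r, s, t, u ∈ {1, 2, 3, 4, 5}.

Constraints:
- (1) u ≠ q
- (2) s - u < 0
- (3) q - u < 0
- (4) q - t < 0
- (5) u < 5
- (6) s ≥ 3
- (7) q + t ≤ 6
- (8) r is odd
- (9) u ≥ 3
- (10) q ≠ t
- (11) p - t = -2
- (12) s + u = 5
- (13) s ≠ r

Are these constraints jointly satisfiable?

From constraint 6: s ≥ 3. From constraint 9: u ≥ 3. Hence s + u ≥ 6. But constraint 12 requires s + u = 5, and 5 < 6. Contradiction.

Unsatisfiable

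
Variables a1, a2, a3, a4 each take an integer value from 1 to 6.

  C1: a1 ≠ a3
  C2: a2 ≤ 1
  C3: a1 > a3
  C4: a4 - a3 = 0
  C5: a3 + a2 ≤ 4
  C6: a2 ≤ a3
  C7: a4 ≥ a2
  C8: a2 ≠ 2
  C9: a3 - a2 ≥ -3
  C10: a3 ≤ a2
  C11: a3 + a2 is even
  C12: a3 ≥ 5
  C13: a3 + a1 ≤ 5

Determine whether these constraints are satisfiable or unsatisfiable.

Unsatisfiable

From constraint 12: a3 ≥ 5. From constraints 2 and 10: a3 ≤ a2 and a2 ≤ 1, so a3 ≤ 1. But 1 < 5, so no value of a3 works.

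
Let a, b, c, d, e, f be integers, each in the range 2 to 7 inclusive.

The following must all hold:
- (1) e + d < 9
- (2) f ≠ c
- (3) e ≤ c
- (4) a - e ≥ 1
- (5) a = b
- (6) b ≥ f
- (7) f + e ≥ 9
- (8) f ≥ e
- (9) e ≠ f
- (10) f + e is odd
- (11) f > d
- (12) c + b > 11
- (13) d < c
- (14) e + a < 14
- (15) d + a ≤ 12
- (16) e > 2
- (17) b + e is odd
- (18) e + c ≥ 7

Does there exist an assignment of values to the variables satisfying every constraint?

Take a = 7, b = 7, c = 6, d = 3, e = 4, f = 7. Then constraint 1: e + d = 7; constraint 4: a - e = 3, and every other listed constraint is also met.

Satisfiable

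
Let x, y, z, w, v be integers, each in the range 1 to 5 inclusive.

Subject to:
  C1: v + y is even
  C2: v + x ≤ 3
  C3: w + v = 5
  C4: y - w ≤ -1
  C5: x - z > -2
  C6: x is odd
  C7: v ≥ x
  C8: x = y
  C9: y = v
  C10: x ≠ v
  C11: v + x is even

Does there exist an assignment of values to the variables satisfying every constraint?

Unsatisfiable

From constraints 8 and 9, x = y = v, so x = v. But constraint 10 says x ≠ v. Contradiction.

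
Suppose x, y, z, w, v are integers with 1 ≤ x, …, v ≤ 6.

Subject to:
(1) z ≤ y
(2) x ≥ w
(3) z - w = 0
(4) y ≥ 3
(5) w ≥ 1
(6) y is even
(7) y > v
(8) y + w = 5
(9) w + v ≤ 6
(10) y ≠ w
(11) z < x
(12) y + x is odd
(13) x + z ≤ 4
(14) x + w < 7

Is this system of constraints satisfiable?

Setting (x, y, z, w, v) = (3, 4, 1, 1, 3) satisfies everything: constraint 3: z - w = 0; constraint 8: y + w = 5; constraint 9: w + v = 4, and the others follow.

Satisfiable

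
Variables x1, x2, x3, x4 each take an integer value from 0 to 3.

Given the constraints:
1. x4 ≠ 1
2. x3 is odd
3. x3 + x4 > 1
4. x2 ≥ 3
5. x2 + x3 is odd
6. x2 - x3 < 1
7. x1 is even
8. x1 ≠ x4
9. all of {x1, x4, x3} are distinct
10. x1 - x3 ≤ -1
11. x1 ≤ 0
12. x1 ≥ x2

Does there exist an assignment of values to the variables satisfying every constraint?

Unsatisfiable

From constraint 4: x2 ≥ 3. From constraints 11 and 12: x2 ≤ x1 and x1 ≤ 0, so x2 ≤ 0. But 0 < 3, so no value of x2 works.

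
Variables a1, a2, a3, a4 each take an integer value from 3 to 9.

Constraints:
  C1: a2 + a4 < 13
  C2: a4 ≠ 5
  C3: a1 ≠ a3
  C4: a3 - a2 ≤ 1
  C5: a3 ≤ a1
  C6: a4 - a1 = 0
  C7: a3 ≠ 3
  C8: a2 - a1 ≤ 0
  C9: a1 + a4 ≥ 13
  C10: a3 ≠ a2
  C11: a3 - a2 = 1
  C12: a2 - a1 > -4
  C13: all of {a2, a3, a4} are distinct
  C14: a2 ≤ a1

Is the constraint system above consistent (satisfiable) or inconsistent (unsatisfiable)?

Satisfiable

Take a1 = 7, a2 = 4, a3 = 5, a4 = 7. Then constraint 1: a2 + a4 = 11; constraint 4: a3 - a2 = 1; constraint 6: a4 - a1 = 0, and every other listed constraint is also met.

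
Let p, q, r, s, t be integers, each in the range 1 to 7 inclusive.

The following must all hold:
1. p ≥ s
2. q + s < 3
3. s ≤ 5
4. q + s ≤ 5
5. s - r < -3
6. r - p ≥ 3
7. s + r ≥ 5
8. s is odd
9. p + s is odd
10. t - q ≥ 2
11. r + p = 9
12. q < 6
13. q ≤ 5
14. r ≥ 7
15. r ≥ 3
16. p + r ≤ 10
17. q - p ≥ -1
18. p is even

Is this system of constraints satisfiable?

Satisfiable

The assignment p = 2, q = 1, r = 7, s = 1, t = 3 works:
  constraint 2 holds since q + s = 2.
  constraint 4 holds since q + s = 2.
The rest check out directly.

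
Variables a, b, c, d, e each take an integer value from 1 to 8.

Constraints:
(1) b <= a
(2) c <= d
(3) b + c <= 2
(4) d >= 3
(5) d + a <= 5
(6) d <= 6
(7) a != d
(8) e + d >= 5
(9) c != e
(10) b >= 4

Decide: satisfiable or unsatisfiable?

Unsatisfiable

From constraint 4: d ≥ 3. From constraints 1 and 10: a ≥ b ≥ 4. Hence d + a ≥ 7. But constraint 5 requires d + a ≤ 5, and 5 < 7. Contradiction.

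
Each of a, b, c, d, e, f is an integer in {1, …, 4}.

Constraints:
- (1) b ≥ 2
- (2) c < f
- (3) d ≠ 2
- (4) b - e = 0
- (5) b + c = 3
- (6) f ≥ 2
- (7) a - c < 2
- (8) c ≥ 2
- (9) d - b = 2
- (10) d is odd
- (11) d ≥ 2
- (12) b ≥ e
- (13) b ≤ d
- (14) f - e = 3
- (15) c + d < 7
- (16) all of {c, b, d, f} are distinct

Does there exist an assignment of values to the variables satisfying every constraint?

Unsatisfiable

Constraints 1, 6, 8, and 11 confine each of c, b, d, f to the 3 values {2, …, 4} (the domain already gives each ≤ 4).
Constraint 16 requires all 4 of them to be distinct, but only 3 values are available — impossible by the pigeonhole principle.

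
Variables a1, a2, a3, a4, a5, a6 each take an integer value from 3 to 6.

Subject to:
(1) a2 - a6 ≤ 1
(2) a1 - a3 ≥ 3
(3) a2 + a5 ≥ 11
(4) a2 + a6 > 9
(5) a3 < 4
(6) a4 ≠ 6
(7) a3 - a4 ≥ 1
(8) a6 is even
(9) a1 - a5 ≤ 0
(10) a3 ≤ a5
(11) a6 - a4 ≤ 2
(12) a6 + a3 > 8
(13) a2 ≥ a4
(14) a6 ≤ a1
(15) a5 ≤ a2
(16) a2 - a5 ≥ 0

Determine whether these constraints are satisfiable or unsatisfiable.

Unsatisfiable

Constraints 1, 2, 7, 9, 11, and 16 give a3 − a4 ≥ 1, a4 − a6 ≥ -2, a6 − a2 ≥ -1, a2 − a5 ≥ 0, a5 − a1 ≥ 0, a1 − a3 ≥ 3.
Adding all 6 inequalities: the left sides telescope to 0, and the right sides sum to 1 + (-2) + (-1) + 0 + 0 + 3 = 1. So 0 ≥ 1, which is false.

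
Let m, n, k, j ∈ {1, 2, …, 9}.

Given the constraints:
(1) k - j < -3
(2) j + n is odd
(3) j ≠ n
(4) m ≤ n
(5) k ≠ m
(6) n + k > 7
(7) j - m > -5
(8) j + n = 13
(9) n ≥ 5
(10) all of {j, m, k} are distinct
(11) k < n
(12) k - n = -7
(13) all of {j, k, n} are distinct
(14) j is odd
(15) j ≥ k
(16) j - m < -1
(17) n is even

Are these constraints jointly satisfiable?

Satisfiable

The assignment m = 8, n = 8, k = 1, j = 5 works:
  constraint 1 holds since k - j = -4.
  constraint 6 holds since n + k = 9.
  constraint 7 holds since j - m = -3.
The rest check out directly.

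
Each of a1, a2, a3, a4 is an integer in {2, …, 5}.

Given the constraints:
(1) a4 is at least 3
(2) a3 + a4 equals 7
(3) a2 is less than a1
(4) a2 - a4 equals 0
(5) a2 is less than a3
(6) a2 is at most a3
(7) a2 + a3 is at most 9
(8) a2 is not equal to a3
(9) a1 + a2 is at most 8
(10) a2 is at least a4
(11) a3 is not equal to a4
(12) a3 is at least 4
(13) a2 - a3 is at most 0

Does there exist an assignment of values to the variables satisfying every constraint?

The assignment a1 = 4, a2 = 3, a3 = 4, a4 = 3 works:
  constraint 2 holds since a3 + a4 = 7.
  constraint 4 holds since a2 - a4 = 0.
The rest check out directly.

Satisfiable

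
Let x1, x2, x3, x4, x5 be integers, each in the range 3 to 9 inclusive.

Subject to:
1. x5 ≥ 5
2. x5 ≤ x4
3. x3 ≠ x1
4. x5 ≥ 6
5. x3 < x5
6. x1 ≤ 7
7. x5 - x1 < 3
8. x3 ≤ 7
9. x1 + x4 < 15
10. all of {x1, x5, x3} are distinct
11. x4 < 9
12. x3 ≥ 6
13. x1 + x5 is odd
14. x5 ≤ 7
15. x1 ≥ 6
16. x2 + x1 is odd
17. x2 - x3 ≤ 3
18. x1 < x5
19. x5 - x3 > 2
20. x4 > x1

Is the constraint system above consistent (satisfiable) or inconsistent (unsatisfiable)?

Unsatisfiable

Constraints 4, 6, 8, 12, 14, and 15 confine each of x1, x5, x3 to the 2 values {6, 7}.
Constraint 10 requires all 3 of them to be distinct, but only 2 values are available — impossible by the pigeonhole principle.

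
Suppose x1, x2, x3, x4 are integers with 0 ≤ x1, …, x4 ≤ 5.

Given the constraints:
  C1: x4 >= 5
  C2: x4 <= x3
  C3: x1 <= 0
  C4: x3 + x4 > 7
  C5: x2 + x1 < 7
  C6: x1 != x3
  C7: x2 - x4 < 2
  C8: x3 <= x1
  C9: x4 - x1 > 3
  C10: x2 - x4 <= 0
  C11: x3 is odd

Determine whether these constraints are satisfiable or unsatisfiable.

From constraints 1 and 2: x3 ≥ x4 and x4 ≥ 5, so x3 ≥ 5. From constraints 3 and 8: x3 ≤ x1 and x1 ≤ 0, so x3 ≤ 0. But 0 < 5, so no value of x3 works.

Unsatisfiable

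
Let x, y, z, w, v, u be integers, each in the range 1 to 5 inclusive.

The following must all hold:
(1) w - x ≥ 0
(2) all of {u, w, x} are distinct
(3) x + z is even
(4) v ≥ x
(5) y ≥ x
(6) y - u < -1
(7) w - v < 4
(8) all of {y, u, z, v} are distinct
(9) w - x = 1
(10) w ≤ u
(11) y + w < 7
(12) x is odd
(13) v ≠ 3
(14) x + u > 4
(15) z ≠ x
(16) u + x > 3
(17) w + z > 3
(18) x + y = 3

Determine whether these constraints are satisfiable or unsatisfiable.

One satisfying assignment is x = 1, y = 2, z = 3, w = 2, v = 1, u = 5.
For the less obvious constraints — constraint 1: w - x = 1; constraint 6: y - u = -3 — and the others hold by inspection.

Satisfiable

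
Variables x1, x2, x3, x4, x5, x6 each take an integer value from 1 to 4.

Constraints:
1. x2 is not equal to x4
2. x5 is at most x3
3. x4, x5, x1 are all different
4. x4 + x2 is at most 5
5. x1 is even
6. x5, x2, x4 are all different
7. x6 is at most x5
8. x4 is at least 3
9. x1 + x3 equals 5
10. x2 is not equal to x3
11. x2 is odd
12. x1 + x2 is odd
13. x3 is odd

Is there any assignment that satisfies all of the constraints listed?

Satisfiable

One satisfying assignment is x1 = 2, x2 = 1, x3 = 3, x4 = 4, x5 = 3, x6 = 2.
For the less obvious constraints — constraint 4: x4 + x2 = 5; constraint 9: x1 + x3 = 5 — and the others hold by inspection.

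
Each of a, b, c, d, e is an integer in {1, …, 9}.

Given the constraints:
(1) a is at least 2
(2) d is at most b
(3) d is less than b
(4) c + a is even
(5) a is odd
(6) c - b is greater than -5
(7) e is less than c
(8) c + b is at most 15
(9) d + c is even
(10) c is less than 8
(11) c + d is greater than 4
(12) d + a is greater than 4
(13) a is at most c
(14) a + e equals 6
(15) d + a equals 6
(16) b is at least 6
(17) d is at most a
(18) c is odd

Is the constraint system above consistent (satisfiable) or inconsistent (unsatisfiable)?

The assignment a = 5, b = 8, c = 5, d = 1, e = 1 works:
  constraint 6 holds since c - b = -3.
  constraint 8 holds since c + b = 13.
The rest check out directly.

Satisfiable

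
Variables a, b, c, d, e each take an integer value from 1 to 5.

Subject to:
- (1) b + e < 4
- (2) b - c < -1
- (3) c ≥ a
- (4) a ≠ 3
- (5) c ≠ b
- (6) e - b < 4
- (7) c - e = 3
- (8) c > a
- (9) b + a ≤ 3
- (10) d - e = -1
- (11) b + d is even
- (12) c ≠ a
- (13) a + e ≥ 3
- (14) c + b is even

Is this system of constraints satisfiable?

Try a = 2, b = 1, c = 5, d = 1, e = 2.
Check constraint 1: b + e = 3; constraint 2: b - c = -4; constraint 6: e - b = 1. The remaining constraints are straightforward to verify.

Satisfiable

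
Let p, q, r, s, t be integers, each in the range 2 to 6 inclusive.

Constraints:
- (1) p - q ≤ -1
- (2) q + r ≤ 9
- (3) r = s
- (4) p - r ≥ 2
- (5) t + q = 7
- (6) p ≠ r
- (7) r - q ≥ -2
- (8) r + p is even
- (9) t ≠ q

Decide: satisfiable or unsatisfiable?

Constraints 1, 4, and 7 give r − q ≥ -2, q − p ≥ 1, p − r ≥ 2.
Adding all 3 inequalities: the left sides telescope to 0, and the right sides sum to (-2) + 1 + 2 = 1. So 0 ≥ 1, which is false.

Unsatisfiable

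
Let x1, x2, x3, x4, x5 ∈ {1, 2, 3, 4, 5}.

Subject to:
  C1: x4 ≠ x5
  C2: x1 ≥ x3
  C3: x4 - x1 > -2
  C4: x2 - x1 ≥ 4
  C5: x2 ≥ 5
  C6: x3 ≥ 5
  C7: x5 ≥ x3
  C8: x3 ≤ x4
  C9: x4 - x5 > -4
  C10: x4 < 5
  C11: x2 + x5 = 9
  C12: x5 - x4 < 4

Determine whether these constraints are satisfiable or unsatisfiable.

From constraint 5: x2 ≥ 5. From constraints 6 and 7: x5 ≥ x3 ≥ 5. Hence x2 + x5 ≥ 10. But constraint 11 requires x2 + x5 = 9, and 9 < 10. Contradiction.

Unsatisfiable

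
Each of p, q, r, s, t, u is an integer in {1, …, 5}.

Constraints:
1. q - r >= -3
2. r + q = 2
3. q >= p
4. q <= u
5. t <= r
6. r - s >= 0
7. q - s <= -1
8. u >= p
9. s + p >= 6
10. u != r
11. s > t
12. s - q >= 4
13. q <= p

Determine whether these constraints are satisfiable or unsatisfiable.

Unsatisfiable

Constraints 1, 6, and 12 give q − r ≥ -3, r − s ≥ 0, s − q ≥ 4.
Adding all 3 inequalities: the left sides telescope to 0, and the right sides sum to (-3) + 0 + 4 = 1. So 0 ≥ 1, which is false.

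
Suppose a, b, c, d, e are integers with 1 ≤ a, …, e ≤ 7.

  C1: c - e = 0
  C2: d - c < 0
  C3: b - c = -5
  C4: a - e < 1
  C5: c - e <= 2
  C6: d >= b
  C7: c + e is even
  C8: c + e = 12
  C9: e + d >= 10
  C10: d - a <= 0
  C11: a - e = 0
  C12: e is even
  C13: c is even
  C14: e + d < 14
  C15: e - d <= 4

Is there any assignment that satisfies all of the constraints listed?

One satisfying assignment is a = 6, b = 1, c = 6, d = 5, e = 6.
For the less obvious constraints — constraint 1: c - e = 0; constraint 2: d - c = -1 — and the others hold by inspection.

Satisfiable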